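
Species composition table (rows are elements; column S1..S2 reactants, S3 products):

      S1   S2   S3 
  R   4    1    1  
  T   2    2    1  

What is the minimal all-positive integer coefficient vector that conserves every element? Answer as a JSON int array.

Coefficients: [1, 2, 6]

R: 1·4+2·1 = 6 | 6·1 = 6
T: 1·2+2·2 = 6 | 6·1 = 6
gcd(1,2,6) = 1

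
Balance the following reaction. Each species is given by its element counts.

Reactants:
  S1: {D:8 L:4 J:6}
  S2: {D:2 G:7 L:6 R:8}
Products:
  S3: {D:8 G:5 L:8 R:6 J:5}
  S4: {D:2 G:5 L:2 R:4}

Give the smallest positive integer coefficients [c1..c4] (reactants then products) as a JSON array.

D: 5·8+5·2 = 50 | 6·8+1·2 = 50
G: 5·0+5·7 = 35 | 6·5+1·5 = 35
L: 5·4+5·6 = 50 | 6·8+1·2 = 50
R: 5·0+5·8 = 40 | 6·6+1·4 = 40
J: 5·6+5·0 = 30 | 6·5+1·0 = 30
gcd(5,5,6,1) = 1

Coefficients: [5, 5, 6, 1]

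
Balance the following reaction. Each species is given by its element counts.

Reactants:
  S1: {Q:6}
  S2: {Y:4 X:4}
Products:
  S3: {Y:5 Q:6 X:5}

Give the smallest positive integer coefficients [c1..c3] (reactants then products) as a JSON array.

Coefficients: [4, 5, 4]

Y: 4·0+5·4 = 20 | 4·5 = 20
Q: 4·6+5·0 = 24 | 4·6 = 24
X: 4·0+5·4 = 20 | 4·5 = 20
gcd(4,5,4) = 1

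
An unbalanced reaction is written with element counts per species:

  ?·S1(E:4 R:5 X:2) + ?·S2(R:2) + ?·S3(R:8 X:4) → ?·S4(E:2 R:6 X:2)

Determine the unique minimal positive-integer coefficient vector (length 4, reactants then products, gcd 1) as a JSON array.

Coefficients: [2, 3, 1, 4]

E: 2·4+3·0+1·0 = 8 | 4·2 = 8
R: 2·5+3·2+1·8 = 24 | 4·6 = 24
X: 2·2+3·0+1·4 = 8 | 4·2 = 8
gcd(2,3,1,4) = 1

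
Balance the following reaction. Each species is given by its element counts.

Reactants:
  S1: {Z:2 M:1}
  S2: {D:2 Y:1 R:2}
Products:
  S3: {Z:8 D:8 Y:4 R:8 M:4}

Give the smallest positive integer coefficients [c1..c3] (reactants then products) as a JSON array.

Z: 4·2+4·0 = 8 | 1·8 = 8
D: 4·0+4·2 = 8 | 1·8 = 8
Y: 4·0+4·1 = 4 | 1·4 = 4
R: 4·0+4·2 = 8 | 1·8 = 8
M: 4·1+4·0 = 4 | 1·4 = 4
gcd(4,4,1) = 1

Coefficients: [4, 4, 1]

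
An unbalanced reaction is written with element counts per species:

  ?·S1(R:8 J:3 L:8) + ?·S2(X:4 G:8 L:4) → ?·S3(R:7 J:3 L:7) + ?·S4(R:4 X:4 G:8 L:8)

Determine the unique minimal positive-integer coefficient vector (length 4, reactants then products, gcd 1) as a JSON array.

R: 4·8+1·0 = 32 | 4·7+1·4 = 32
J: 4·3+1·0 = 12 | 4·3+1·0 = 12
X: 4·0+1·4 = 4 | 4·0+1·4 = 4
G: 4·0+1·8 = 8 | 4·0+1·8 = 8
L: 4·8+1·4 = 36 | 4·7+1·8 = 36
gcd(4,1,4,1) = 1

Coefficients: [4, 1, 4, 1]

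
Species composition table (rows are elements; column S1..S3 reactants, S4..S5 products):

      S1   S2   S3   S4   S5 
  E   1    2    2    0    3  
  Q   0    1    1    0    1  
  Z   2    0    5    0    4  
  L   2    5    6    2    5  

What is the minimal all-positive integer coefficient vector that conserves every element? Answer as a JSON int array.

E: 5·1+3·2+2·2 = 15 | 6·0+5·3 = 15
Q: 5·0+3·1+2·1 = 5 | 6·0+5·1 = 5
Z: 5·2+3·0+2·5 = 20 | 6·0+5·4 = 20
L: 5·2+3·5+2·6 = 37 | 6·2+5·5 = 37
gcd(5,3,2,6,5) = 1

Coefficients: [5, 3, 2, 6, 5]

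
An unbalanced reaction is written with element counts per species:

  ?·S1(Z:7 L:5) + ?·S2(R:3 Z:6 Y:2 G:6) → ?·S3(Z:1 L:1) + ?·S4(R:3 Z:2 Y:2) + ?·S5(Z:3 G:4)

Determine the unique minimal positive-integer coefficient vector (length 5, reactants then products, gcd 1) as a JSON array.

Coefficients: [1, 4, 5, 4, 6]

R: 1·0+4·3 = 12 | 5·0+4·3+6·0 = 12
Z: 1·7+4·6 = 31 | 5·1+4·2+6·3 = 31
L: 1·5+4·0 = 5 | 5·1+4·0+6·0 = 5
Y: 1·0+4·2 = 8 | 5·0+4·2+6·0 = 8
G: 1·0+4·6 = 24 | 5·0+4·0+6·4 = 24
gcd(1,4,5,4,6) = 1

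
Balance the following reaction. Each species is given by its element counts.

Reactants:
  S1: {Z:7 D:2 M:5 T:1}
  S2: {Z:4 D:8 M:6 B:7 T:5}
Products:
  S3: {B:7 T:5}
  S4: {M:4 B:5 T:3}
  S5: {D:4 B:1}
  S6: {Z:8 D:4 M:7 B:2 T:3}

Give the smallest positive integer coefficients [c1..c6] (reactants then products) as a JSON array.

Z: 4·7+5·4 = 48 | 1·0+2·0+6·0+6·8 = 48
D: 4·2+5·8 = 48 | 1·0+2·0+6·4+6·4 = 48
M: 4·5+5·6 = 50 | 1·0+2·4+6·0+6·7 = 50
B: 4·0+5·7 = 35 | 1·7+2·5+6·1+6·2 = 35
T: 4·1+5·5 = 29 | 1·5+2·3+6·0+6·3 = 29
gcd(4,5,1,2,6,6) = 1

Coefficients: [4, 5, 1, 2, 6, 6]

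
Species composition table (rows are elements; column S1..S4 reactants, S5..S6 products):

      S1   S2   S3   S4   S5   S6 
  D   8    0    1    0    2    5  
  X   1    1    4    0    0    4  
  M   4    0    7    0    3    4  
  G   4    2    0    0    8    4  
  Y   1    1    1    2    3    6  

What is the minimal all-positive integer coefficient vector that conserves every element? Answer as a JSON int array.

D: 2·8+6·0+1·1+6·0 = 17 | 1·2+3·5 = 17
X: 2·1+6·1+1·4+6·0 = 12 | 1·0+3·4 = 12
M: 2·4+6·0+1·7+6·0 = 15 | 1·3+3·4 = 15
G: 2·4+6·2+1·0+6·0 = 20 | 1·8+3·4 = 20
Y: 2·1+6·1+1·1+6·2 = 21 | 1·3+3·6 = 21
gcd(2,6,1,6,1,3) = 1

Coefficients: [2, 6, 1, 6, 1, 3]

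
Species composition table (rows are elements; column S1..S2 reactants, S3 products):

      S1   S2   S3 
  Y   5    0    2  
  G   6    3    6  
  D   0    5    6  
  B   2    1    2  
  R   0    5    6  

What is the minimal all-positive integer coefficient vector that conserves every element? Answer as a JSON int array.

Coefficients: [2, 6, 5]

Y: 2·5+6·0 = 10 | 5·2 = 10
G: 2·6+6·3 = 30 | 5·6 = 30
D: 2·0+6·5 = 30 | 5·6 = 30
B: 2·2+6·1 = 10 | 5·2 = 10
R: 2·0+6·5 = 30 | 5·6 = 30
gcd(2,6,5) = 1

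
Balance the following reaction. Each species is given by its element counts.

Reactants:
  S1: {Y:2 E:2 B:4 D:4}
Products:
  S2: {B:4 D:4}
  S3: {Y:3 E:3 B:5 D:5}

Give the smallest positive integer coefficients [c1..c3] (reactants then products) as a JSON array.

Coefficients: [6, 1, 4]

Y: 6·2 = 12 | 1·0+4·3 = 12
E: 6·2 = 12 | 1·0+4·3 = 12
B: 6·4 = 24 | 1·4+4·5 = 24
D: 6·4 = 24 | 1·4+4·5 = 24
gcd(6,1,4) = 1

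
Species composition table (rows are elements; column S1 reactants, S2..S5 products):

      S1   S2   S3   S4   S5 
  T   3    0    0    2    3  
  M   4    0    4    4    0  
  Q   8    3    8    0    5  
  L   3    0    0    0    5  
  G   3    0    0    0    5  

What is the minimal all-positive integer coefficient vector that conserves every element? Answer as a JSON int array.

T: 5·3 = 15 | 3·0+2·0+3·2+3·3 = 15
M: 5·4 = 20 | 3·0+2·4+3·4+3·0 = 20
Q: 5·8 = 40 | 3·3+2·8+3·0+3·5 = 40
L: 5·3 = 15 | 3·0+2·0+3·0+3·5 = 15
G: 5·3 = 15 | 3·0+2·0+3·0+3·5 = 15
gcd(5,3,2,3,3) = 1

Coefficients: [5, 3, 2, 3, 3]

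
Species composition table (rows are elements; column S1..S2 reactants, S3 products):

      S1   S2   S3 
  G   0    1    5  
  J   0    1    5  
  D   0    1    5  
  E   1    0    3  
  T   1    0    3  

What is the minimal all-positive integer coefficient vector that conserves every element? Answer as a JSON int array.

G: 3·0+5·1 = 5 | 1·5 = 5
J: 3·0+5·1 = 5 | 1·5 = 5
D: 3·0+5·1 = 5 | 1·5 = 5
E: 3·1+5·0 = 3 | 1·3 = 3
T: 3·1+5·0 = 3 | 1·3 = 3
gcd(3,5,1) = 1

Coefficients: [3, 5, 1]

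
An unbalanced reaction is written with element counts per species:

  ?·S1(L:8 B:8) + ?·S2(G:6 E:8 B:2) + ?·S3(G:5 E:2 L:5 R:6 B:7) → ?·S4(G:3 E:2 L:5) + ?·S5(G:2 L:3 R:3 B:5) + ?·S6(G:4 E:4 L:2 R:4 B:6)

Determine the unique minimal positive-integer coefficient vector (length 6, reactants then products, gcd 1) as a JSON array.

Coefficients: [1, 1, 4, 2, 4, 3]

G: 1·0+1·6+4·5 = 26 | 2·3+4·2+3·4 = 26
E: 1·0+1·8+4·2 = 16 | 2·2+4·0+3·4 = 16
L: 1·8+1·0+4·5 = 28 | 2·5+4·3+3·2 = 28
R: 1·0+1·0+4·6 = 24 | 2·0+4·3+3·4 = 24
B: 1·8+1·2+4·7 = 38 | 2·0+4·5+3·6 = 38
gcd(1,1,4,2,4,3) = 1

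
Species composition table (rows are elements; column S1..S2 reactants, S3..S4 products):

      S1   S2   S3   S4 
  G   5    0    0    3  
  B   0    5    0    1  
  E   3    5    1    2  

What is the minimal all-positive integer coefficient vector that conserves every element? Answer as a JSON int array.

Coefficients: [3, 1, 4, 5]

G: 3·5+1·0 = 15 | 4·0+5·3 = 15
B: 3·0+1·5 = 5 | 4·0+5·1 = 5
E: 3·3+1·5 = 14 | 4·1+5·2 = 14
gcd(3,1,4,5) = 1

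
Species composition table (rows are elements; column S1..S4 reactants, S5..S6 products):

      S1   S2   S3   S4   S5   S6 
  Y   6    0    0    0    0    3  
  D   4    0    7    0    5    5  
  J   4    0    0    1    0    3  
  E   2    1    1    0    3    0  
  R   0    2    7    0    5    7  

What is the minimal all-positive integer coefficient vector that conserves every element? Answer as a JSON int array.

Y: 1·6+4·0+3·0+2·0 = 6 | 3·0+2·3 = 6
D: 1·4+4·0+3·7+2·0 = 25 | 3·5+2·5 = 25
J: 1·4+4·0+3·0+2·1 = 6 | 3·0+2·3 = 6
E: 1·2+4·1+3·1+2·0 = 9 | 3·3+2·0 = 9
R: 1·0+4·2+3·7+2·0 = 29 | 3·5+2·7 = 29
gcd(1,4,3,2,3,2) = 1

Coefficients: [1, 4, 3, 2, 3, 2]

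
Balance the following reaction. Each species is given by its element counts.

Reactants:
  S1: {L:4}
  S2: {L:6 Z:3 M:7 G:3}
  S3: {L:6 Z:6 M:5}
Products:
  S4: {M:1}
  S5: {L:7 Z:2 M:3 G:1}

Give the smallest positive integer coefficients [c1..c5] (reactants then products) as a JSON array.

Coefficients: [6, 2, 1, 1, 6]

L: 6·4+2·6+1·6 = 42 | 1·0+6·7 = 42
Z: 6·0+2·3+1·6 = 12 | 1·0+6·2 = 12
M: 6·0+2·7+1·5 = 19 | 1·1+6·3 = 19
G: 6·0+2·3+1·0 = 6 | 1·0+6·1 = 6
gcd(6,2,1,1,6) = 1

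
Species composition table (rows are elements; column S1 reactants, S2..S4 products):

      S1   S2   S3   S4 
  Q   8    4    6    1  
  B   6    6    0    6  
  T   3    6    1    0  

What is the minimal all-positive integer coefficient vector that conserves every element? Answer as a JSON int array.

Q: 3·8 = 24 | 1·4+3·6+2·1 = 24
B: 3·6 = 18 | 1·6+3·0+2·6 = 18
T: 3·3 = 9 | 1·6+3·1+2·0 = 9
gcd(3,1,3,2) = 1

Coefficients: [3, 1, 3, 2]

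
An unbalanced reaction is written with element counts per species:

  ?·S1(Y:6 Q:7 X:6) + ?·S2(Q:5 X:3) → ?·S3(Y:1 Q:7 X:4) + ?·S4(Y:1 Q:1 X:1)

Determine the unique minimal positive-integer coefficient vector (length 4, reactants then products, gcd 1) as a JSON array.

Y: 1·6+1·0 = 6 | 1·1+5·1 = 6
Q: 1·7+1·5 = 12 | 1·7+5·1 = 12
X: 1·6+1·3 = 9 | 1·4+5·1 = 9
gcd(1,1,1,5) = 1

Coefficients: [1, 1, 1, 5]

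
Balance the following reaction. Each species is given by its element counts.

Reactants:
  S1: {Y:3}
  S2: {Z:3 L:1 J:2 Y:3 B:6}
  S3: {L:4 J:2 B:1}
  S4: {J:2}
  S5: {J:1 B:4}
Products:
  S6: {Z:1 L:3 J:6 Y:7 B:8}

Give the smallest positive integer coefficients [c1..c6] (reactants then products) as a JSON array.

Coefficients: [6, 1, 2, 4, 4, 3]

Z: 6·0+1·3+2·0+4·0+4·0 = 3 | 3·1 = 3
L: 6·0+1·1+2·4+4·0+4·0 = 9 | 3·3 = 9
J: 6·0+1·2+2·2+4·2+4·1 = 18 | 3·6 = 18
Y: 6·3+1·3+2·0+4·0+4·0 = 21 | 3·7 = 21
B: 6·0+1·6+2·1+4·0+4·4 = 24 | 3·8 = 24
gcd(6,1,2,4,4,3) = 1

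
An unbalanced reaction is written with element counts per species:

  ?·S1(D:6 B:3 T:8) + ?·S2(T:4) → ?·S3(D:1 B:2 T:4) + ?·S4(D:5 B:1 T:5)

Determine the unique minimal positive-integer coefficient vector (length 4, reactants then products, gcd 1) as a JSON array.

Coefficients: [4, 1, 4, 4]

D: 4·6+1·0 = 24 | 4·1+4·5 = 24
B: 4·3+1·0 = 12 | 4·2+4·1 = 12
T: 4·8+1·4 = 36 | 4·4+4·5 = 36
gcd(4,1,4,4) = 1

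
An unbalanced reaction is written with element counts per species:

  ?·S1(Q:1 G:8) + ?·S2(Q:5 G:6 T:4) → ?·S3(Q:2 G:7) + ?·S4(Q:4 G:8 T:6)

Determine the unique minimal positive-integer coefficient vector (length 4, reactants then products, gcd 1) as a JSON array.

Coefficients: [5, 3, 6, 2]

Q: 5·1+3·5 = 20 | 6·2+2·4 = 20
G: 5·8+3·6 = 58 | 6·7+2·8 = 58
T: 5·0+3·4 = 12 | 6·0+2·6 = 12
gcd(5,3,6,2) = 1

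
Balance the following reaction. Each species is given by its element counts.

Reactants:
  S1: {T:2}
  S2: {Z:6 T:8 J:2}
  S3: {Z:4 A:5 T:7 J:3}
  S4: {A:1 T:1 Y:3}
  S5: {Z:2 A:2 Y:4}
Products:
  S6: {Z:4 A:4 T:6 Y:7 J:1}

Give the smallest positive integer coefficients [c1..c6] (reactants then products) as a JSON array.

Z: 5·0+1·6+1·4+5·0+5·2 = 20 | 5·4 = 20
A: 5·0+1·0+1·5+5·1+5·2 = 20 | 5·4 = 20
T: 5·2+1·8+1·7+5·1+5·0 = 30 | 5·6 = 30
Y: 5·0+1·0+1·0+5·3+5·4 = 35 | 5·7 = 35
J: 5·0+1·2+1·3+5·0+5·0 = 5 | 5·1 = 5
gcd(5,1,1,5,5,5) = 1

Coefficients: [5, 1, 1, 5, 5, 5]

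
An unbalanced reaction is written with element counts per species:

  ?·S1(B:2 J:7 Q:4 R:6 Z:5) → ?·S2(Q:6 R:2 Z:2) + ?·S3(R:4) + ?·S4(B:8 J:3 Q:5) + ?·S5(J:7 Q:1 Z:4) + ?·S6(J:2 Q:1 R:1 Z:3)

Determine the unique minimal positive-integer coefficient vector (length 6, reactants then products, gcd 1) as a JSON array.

B: 4·2 = 8 | 1·0+5·0+1·8+3·0+2·0 = 8
J: 4·7 = 28 | 1·0+5·0+1·3+3·7+2·2 = 28
Q: 4·4 = 16 | 1·6+5·0+1·5+3·1+2·1 = 16
R: 4·6 = 24 | 1·2+5·4+1·0+3·0+2·1 = 24
Z: 4·5 = 20 | 1·2+5·0+1·0+3·4+2·3 = 20
gcd(4,1,5,1,3,2) = 1

Coefficients: [4, 1, 5, 1, 3, 2]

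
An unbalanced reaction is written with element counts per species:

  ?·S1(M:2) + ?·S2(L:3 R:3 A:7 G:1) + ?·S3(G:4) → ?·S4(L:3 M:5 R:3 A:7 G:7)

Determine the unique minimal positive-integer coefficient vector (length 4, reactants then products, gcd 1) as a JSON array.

Coefficients: [5, 2, 3, 2]

L: 5·0+2·3+3·0 = 6 | 2·3 = 6
M: 5·2+2·0+3·0 = 10 | 2·5 = 10
R: 5·0+2·3+3·0 = 6 | 2·3 = 6
A: 5·0+2·7+3·0 = 14 | 2·7 = 14
G: 5·0+2·1+3·4 = 14 | 2·7 = 14
gcd(5,2,3,2) = 1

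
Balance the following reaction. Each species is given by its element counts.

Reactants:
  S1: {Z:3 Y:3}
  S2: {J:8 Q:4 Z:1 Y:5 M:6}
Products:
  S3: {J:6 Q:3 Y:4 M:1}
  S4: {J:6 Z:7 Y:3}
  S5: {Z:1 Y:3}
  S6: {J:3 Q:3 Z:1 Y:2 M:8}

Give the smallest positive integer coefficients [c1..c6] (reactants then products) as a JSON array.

Coefficients: [3, 3, 2, 1, 3, 2]

J: 3·0+3·8 = 24 | 2·6+1·6+3·0+2·3 = 24
Q: 3·0+3·4 = 12 | 2·3+1·0+3·0+2·3 = 12
Z: 3·3+3·1 = 12 | 2·0+1·7+3·1+2·1 = 12
Y: 3·3+3·5 = 24 | 2·4+1·3+3·3+2·2 = 24
M: 3·0+3·6 = 18 | 2·1+1·0+3·0+2·8 = 18
gcd(3,3,2,1,3,2) = 1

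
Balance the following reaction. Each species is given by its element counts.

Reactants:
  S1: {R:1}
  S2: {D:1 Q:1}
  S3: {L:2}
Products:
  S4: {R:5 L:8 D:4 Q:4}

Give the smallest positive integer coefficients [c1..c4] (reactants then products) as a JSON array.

Coefficients: [5, 4, 4, 1]

R: 5·1+4·0+4·0 = 5 | 1·5 = 5
L: 5·0+4·0+4·2 = 8 | 1·8 = 8
D: 5·0+4·1+4·0 = 4 | 1·4 = 4
Q: 5·0+4·1+4·0 = 4 | 1·4 = 4
gcd(5,4,4,1) = 1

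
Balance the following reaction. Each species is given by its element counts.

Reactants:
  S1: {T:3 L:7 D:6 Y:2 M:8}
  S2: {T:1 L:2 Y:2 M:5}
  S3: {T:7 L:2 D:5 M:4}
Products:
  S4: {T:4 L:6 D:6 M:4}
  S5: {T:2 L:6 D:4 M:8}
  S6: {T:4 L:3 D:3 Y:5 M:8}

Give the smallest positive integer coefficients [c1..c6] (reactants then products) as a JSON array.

Coefficients: [6, 4, 2, 3, 4, 4]

T: 6·3+4·1+2·7 = 36 | 3·4+4·2+4·4 = 36
L: 6·7+4·2+2·2 = 54 | 3·6+4·6+4·3 = 54
D: 6·6+4·0+2·5 = 46 | 3·6+4·4+4·3 = 46
Y: 6·2+4·2+2·0 = 20 | 3·0+4·0+4·5 = 20
M: 6·8+4·5+2·4 = 76 | 3·4+4·8+4·8 = 76
gcd(6,4,2,3,4,4) = 1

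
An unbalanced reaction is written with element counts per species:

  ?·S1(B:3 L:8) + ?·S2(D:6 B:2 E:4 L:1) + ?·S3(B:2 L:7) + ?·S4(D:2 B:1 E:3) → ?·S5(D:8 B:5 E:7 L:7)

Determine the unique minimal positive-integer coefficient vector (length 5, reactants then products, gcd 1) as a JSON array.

D: 2·0+5·6+2·0+5·2 = 40 | 5·8 = 40
B: 2·3+5·2+2·2+5·1 = 25 | 5·5 = 25
E: 2·0+5·4+2·0+5·3 = 35 | 5·7 = 35
L: 2·8+5·1+2·7+5·0 = 35 | 5·7 = 35
gcd(2,5,2,5,5) = 1

Coefficients: [2, 5, 2, 5, 5]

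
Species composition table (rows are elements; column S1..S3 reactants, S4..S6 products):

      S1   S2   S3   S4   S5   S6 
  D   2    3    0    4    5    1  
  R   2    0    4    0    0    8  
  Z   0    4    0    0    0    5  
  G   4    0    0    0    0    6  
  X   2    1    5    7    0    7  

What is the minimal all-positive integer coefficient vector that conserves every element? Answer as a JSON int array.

Coefficients: [6, 5, 5, 2, 3, 4]

D: 6·2+5·3+5·0 = 27 | 2·4+3·5+4·1 = 27
R: 6·2+5·0+5·4 = 32 | 2·0+3·0+4·8 = 32
Z: 6·0+5·4+5·0 = 20 | 2·0+3·0+4·5 = 20
G: 6·4+5·0+5·0 = 24 | 2·0+3·0+4·6 = 24
X: 6·2+5·1+5·5 = 42 | 2·7+3·0+4·7 = 42
gcd(6,5,5,2,3,4) = 1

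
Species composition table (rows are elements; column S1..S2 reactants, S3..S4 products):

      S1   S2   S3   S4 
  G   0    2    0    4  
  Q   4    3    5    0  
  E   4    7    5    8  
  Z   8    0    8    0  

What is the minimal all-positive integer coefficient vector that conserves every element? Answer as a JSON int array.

G: 6·0+2·2 = 4 | 6·0+1·4 = 4
Q: 6·4+2·3 = 30 | 6·5+1·0 = 30
E: 6·4+2·7 = 38 | 6·5+1·8 = 38
Z: 6·8+2·0 = 48 | 6·8+1·0 = 48
gcd(6,2,6,1) = 1

Coefficients: [6, 2, 6, 1]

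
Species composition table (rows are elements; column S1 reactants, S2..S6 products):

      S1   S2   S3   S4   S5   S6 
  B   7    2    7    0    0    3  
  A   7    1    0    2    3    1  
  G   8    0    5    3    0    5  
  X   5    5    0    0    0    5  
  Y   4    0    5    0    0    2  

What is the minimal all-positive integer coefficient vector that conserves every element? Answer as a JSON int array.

Coefficients: [3, 2, 2, 3, 4, 1]

B: 3·7 = 21 | 2·2+2·7+3·0+4·0+1·3 = 21
A: 3·7 = 21 | 2·1+2·0+3·2+4·3+1·1 = 21
G: 3·8 = 24 | 2·0+2·5+3·3+4·0+1·5 = 24
X: 3·5 = 15 | 2·5+2·0+3·0+4·0+1·5 = 15
Y: 3·4 = 12 | 2·0+2·5+3·0+4·0+1·2 = 12
gcd(3,2,2,3,4,1) = 1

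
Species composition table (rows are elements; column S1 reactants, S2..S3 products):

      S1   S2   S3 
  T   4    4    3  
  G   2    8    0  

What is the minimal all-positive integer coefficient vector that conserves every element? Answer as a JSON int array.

T: 4·4 = 16 | 1·4+4·3 = 16
G: 4·2 = 8 | 1·8+4·0 = 8
gcd(4,1,4) = 1

Coefficients: [4, 1, 4]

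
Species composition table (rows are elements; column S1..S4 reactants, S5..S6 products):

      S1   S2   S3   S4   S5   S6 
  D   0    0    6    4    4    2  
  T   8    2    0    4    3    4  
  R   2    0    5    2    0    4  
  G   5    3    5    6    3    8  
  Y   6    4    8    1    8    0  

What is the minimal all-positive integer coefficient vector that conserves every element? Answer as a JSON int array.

Coefficients: [1, 5, 2, 6, 6, 6]

D: 1·0+5·0+2·6+6·4 = 36 | 6·4+6·2 = 36
T: 1·8+5·2+2·0+6·4 = 42 | 6·3+6·4 = 42
R: 1·2+5·0+2·5+6·2 = 24 | 6·0+6·4 = 24
G: 1·5+5·3+2·5+6·6 = 66 | 6·3+6·8 = 66
Y: 1·6+5·4+2·8+6·1 = 48 | 6·8+6·0 = 48
gcd(1,5,2,6,6,6) = 1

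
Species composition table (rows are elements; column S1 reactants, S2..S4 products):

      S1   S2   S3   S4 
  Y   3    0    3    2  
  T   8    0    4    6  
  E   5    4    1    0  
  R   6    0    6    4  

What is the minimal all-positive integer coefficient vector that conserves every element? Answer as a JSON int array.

Y: 5·3 = 15 | 6·0+1·3+6·2 = 15
T: 5·8 = 40 | 6·0+1·4+6·6 = 40
E: 5·5 = 25 | 6·4+1·1+6·0 = 25
R: 5·6 = 30 | 6·0+1·6+6·4 = 30
gcd(5,6,1,6) = 1

Coefficients: [5, 6, 1, 6]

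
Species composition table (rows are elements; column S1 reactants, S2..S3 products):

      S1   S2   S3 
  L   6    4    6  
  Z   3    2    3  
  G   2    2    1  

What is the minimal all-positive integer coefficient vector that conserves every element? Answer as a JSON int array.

Coefficients: [4, 3, 2]

L: 4·6 = 24 | 3·4+2·6 = 24
Z: 4·3 = 12 | 3·2+2·3 = 12
G: 4·2 = 8 | 3·2+2·1 = 8
gcd(4,3,2) = 1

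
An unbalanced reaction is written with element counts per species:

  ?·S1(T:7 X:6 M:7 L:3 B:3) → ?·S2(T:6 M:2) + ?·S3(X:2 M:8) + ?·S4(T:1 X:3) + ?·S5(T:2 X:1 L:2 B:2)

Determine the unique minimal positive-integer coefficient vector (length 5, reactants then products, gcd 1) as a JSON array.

Coefficients: [4, 2, 3, 4, 6]

T: 4·7 = 28 | 2·6+3·0+4·1+6·2 = 28
X: 4·6 = 24 | 2·0+3·2+4·3+6·1 = 24
M: 4·7 = 28 | 2·2+3·8+4·0+6·0 = 28
L: 4·3 = 12 | 2·0+3·0+4·0+6·2 = 12
B: 4·3 = 12 | 2·0+3·0+4·0+6·2 = 12
gcd(4,2,3,4,6) = 1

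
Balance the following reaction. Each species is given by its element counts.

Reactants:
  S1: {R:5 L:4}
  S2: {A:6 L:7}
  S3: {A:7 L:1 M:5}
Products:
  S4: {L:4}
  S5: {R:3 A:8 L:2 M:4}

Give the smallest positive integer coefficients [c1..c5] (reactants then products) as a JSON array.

Coefficients: [3, 2, 4, 5, 5]

R: 3·5+2·0+4·0 = 15 | 5·0+5·3 = 15
A: 3·0+2·6+4·7 = 40 | 5·0+5·8 = 40
L: 3·4+2·7+4·1 = 30 | 5·4+5·2 = 30
M: 3·0+2·0+4·5 = 20 | 5·0+5·4 = 20
gcd(3,2,4,5,5) = 1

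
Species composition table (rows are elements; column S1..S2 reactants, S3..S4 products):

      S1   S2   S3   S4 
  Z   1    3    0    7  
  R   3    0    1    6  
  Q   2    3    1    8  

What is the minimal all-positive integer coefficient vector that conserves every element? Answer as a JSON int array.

Z: 5·1+3·3 = 14 | 3·0+2·7 = 14
R: 5·3+3·0 = 15 | 3·1+2·6 = 15
Q: 5·2+3·3 = 19 | 3·1+2·8 = 19
gcd(5,3,3,2) = 1

Coefficients: [5, 3, 3, 2]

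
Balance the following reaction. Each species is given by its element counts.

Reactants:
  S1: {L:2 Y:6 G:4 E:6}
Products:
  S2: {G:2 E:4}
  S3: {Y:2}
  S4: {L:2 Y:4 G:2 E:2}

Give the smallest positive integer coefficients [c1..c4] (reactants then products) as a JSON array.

L: 1·2 = 2 | 1·0+1·0+1·2 = 2
Y: 1·6 = 6 | 1·0+1·2+1·4 = 6
G: 1·4 = 4 | 1·2+1·0+1·2 = 4
E: 1·6 = 6 | 1·4+1·0+1·2 = 6
gcd(1,1,1,1) = 1

Coefficients: [1, 1, 1, 1]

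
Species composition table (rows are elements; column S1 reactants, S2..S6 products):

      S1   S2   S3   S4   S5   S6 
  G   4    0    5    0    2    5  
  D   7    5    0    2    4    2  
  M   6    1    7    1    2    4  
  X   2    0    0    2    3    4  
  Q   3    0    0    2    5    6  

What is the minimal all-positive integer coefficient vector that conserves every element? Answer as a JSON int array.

Coefficients: [6, 6, 3, 1, 2, 1]

G: 6·4 = 24 | 6·0+3·5+1·0+2·2+1·5 = 24
D: 6·7 = 42 | 6·5+3·0+1·2+2·4+1·2 = 42
M: 6·6 = 36 | 6·1+3·7+1·1+2·2+1·4 = 36
X: 6·2 = 12 | 6·0+3·0+1·2+2·3+1·4 = 12
Q: 6·3 = 18 | 6·0+3·0+1·2+2·5+1·6 = 18
gcd(6,6,3,1,2,1) = 1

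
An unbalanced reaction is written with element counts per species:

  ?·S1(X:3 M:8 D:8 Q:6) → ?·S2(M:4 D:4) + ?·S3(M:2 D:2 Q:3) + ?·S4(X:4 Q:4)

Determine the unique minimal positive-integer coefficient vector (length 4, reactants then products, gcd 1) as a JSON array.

X: 4·3 = 12 | 6·0+4·0+3·4 = 12
M: 4·8 = 32 | 6·4+4·2+3·0 = 32
D: 4·8 = 32 | 6·4+4·2+3·0 = 32
Q: 4·6 = 24 | 6·0+4·3+3·4 = 24
gcd(4,6,4,3) = 1

Coefficients: [4, 6, 4, 3]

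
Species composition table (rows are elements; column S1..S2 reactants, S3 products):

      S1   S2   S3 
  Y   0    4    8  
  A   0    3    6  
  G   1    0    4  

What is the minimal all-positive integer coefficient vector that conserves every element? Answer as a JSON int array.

Coefficients: [4, 2, 1]

Y: 4·0+2·4 = 8 | 1·8 = 8
A: 4·0+2·3 = 6 | 1·6 = 6
G: 4·1+2·0 = 4 | 1·4 = 4
gcd(4,2,1) = 1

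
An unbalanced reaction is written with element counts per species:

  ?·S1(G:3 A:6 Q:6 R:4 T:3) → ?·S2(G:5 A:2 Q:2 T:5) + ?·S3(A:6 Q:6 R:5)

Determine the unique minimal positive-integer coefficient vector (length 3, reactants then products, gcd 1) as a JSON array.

Coefficients: [5, 3, 4]

G: 5·3 = 15 | 3·5+4·0 = 15
A: 5·6 = 30 | 3·2+4·6 = 30
Q: 5·6 = 30 | 3·2+4·6 = 30
R: 5·4 = 20 | 3·0+4·5 = 20
T: 5·3 = 15 | 3·5+4·0 = 15
gcd(5,3,4) = 1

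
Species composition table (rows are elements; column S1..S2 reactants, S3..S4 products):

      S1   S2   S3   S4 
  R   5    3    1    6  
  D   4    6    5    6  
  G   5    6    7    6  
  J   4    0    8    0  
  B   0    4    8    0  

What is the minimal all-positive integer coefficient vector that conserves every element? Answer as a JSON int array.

R: 4·5+4·3 = 32 | 2·1+5·6 = 32
D: 4·4+4·6 = 40 | 2·5+5·6 = 40
G: 4·5+4·6 = 44 | 2·7+5·6 = 44
J: 4·4+4·0 = 16 | 2·8+5·0 = 16
B: 4·0+4·4 = 16 | 2·8+5·0 = 16
gcd(4,4,2,5) = 1

Coefficients: [4, 4, 2, 5]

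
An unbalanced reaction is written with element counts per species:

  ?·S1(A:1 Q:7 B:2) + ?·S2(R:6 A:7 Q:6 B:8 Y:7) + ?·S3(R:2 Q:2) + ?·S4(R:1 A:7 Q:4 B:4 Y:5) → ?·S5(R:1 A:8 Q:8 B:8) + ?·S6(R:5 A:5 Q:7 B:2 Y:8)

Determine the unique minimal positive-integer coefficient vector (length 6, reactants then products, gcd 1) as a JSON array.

R: 2·0+1·6+6·2+5·1 = 23 | 3·1+4·5 = 23
A: 2·1+1·7+6·0+5·7 = 44 | 3·8+4·5 = 44
Q: 2·7+1·6+6·2+5·4 = 52 | 3·8+4·7 = 52
B: 2·2+1·8+6·0+5·4 = 32 | 3·8+4·2 = 32
Y: 2·0+1·7+6·0+5·5 = 32 | 3·0+4·8 = 32
gcd(2,1,6,5,3,4) = 1

Coefficients: [2, 1, 6, 5, 3, 4]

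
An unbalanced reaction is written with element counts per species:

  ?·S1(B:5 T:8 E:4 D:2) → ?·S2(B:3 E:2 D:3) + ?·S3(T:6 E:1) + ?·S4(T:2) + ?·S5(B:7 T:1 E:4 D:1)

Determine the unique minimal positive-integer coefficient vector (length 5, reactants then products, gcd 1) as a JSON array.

B: 4·5 = 20 | 2·3+4·0+3·0+2·7 = 20
T: 4·8 = 32 | 2·0+4·6+3·2+2·1 = 32
E: 4·4 = 16 | 2·2+4·1+3·0+2·4 = 16
D: 4·2 = 8 | 2·3+4·0+3·0+2·1 = 8
gcd(4,2,4,3,2) = 1

Coefficients: [4, 2, 4, 3, 2]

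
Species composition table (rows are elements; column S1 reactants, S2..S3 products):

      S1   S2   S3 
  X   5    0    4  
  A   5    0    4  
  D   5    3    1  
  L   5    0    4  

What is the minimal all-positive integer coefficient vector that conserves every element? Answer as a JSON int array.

Coefficients: [4, 5, 5]

X: 4·5 = 20 | 5·0+5·4 = 20
A: 4·5 = 20 | 5·0+5·4 = 20
D: 4·5 = 20 | 5·3+5·1 = 20
L: 4·5 = 20 | 5·0+5·4 = 20
gcd(4,5,5) = 1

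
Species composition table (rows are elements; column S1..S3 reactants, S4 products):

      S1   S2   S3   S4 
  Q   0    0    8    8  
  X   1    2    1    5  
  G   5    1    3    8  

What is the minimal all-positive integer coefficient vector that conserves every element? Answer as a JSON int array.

Q: 2·0+5·0+3·8 = 24 | 3·8 = 24
X: 2·1+5·2+3·1 = 15 | 3·5 = 15
G: 2·5+5·1+3·3 = 24 | 3·8 = 24
gcd(2,5,3,3) = 1

Coefficients: [2, 5, 3, 3]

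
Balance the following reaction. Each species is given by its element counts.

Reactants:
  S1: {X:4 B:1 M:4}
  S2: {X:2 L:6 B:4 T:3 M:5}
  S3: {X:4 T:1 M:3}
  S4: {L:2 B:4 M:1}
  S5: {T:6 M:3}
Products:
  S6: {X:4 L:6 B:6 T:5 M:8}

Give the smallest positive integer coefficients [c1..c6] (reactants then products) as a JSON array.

X: 2·4+4·2+1·4+3·0+2·0 = 20 | 5·4 = 20
L: 2·0+4·6+1·0+3·2+2·0 = 30 | 5·6 = 30
B: 2·1+4·4+1·0+3·4+2·0 = 30 | 5·6 = 30
T: 2·0+4·3+1·1+3·0+2·6 = 25 | 5·5 = 25
M: 2·4+4·5+1·3+3·1+2·3 = 40 | 5·8 = 40
gcd(2,4,1,3,2,5) = 1

Coefficients: [2, 4, 1, 3, 2, 5]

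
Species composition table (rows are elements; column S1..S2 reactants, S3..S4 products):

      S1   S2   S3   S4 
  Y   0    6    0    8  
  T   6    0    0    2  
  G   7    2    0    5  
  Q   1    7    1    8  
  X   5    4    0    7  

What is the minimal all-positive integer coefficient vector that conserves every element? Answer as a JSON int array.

Y: 1·0+4·6 = 24 | 5·0+3·8 = 24
T: 1·6+4·0 = 6 | 5·0+3·2 = 6
G: 1·7+4·2 = 15 | 5·0+3·5 = 15
Q: 1·1+4·7 = 29 | 5·1+3·8 = 29
X: 1·5+4·4 = 21 | 5·0+3·7 = 21
gcd(1,4,5,3) = 1

Coefficients: [1, 4, 5, 3]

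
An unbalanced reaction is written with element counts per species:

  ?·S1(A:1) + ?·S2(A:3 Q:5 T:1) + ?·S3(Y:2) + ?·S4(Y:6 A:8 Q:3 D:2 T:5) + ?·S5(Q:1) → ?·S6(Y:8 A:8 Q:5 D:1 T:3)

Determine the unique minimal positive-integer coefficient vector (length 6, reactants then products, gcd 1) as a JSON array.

Coefficients: [5, 1, 5, 1, 2, 2]

Y: 5·0+1·0+5·2+1·6+2·0 = 16 | 2·8 = 16
A: 5·1+1·3+5·0+1·8+2·0 = 16 | 2·8 = 16
Q: 5·0+1·5+5·0+1·3+2·1 = 10 | 2·5 = 10
D: 5·0+1·0+5·0+1·2+2·0 = 2 | 2·1 = 2
T: 5·0+1·1+5·0+1·5+2·0 = 6 | 2·3 = 6
gcd(5,1,5,1,2,2) = 1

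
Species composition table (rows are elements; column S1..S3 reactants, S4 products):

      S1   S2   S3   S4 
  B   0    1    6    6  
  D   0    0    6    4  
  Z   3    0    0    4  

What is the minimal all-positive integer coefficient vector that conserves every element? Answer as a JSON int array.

Coefficients: [4, 6, 2, 3]

B: 4·0+6·1+2·6 = 18 | 3·6 = 18
D: 4·0+6·0+2·6 = 12 | 3·4 = 12
Z: 4·3+6·0+2·0 = 12 | 3·4 = 12
gcd(4,6,2,3) = 1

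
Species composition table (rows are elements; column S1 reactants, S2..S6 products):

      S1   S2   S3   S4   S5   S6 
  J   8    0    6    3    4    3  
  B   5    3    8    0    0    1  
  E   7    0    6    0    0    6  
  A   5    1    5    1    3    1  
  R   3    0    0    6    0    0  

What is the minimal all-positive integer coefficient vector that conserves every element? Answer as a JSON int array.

J: 6·8 = 48 | 3·0+2·6+3·3+3·4+5·3 = 48
B: 6·5 = 30 | 3·3+2·8+3·0+3·0+5·1 = 30
E: 6·7 = 42 | 3·0+2·6+3·0+3·0+5·6 = 42
A: 6·5 = 30 | 3·1+2·5+3·1+3·3+5·1 = 30
R: 6·3 = 18 | 3·0+2·0+3·6+3·0+5·0 = 18
gcd(6,3,2,3,3,5) = 1

Coefficients: [6, 3, 2, 3, 3, 5]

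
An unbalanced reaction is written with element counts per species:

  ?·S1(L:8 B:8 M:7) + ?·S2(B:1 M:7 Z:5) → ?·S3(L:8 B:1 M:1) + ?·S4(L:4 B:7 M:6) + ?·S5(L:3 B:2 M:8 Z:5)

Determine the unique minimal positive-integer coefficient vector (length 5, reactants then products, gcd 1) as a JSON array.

L: 5·8+4·0 = 40 | 1·8+5·4+4·3 = 40
B: 5·8+4·1 = 44 | 1·1+5·7+4·2 = 44
M: 5·7+4·7 = 63 | 1·1+5·6+4·8 = 63
Z: 5·0+4·5 = 20 | 1·0+5·0+4·5 = 20
gcd(5,4,1,5,4) = 1

Coefficients: [5, 4, 1, 5, 4]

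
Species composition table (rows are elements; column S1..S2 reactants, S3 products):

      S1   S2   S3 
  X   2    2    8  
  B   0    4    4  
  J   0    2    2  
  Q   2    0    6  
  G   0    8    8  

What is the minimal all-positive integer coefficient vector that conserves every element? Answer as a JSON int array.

X: 3·2+1·2 = 8 | 1·8 = 8
B: 3·0+1·4 = 4 | 1·4 = 4
J: 3·0+1·2 = 2 | 1·2 = 2
Q: 3·2+1·0 = 6 | 1·6 = 6
G: 3·0+1·8 = 8 | 1·8 = 8
gcd(3,1,1) = 1

Coefficients: [3, 1, 1]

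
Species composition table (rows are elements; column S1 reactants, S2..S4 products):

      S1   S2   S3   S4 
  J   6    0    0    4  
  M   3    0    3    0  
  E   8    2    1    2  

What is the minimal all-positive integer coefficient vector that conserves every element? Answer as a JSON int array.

Coefficients: [2, 4, 2, 3]

J: 2·6 = 12 | 4·0+2·0+3·4 = 12
M: 2·3 = 6 | 4·0+2·3+3·0 = 6
E: 2·8 = 16 | 4·2+2·1+3·2 = 16
gcd(2,4,2,3) = 1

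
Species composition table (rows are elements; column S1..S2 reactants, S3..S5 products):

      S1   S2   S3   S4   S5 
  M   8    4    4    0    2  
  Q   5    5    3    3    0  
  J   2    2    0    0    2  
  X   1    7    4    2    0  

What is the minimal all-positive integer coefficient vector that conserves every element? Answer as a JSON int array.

Coefficients: [2, 4, 5, 5, 6]

M: 2·8+4·4 = 32 | 5·4+5·0+6·2 = 32
Q: 2·5+4·5 = 30 | 5·3+5·3+6·0 = 30
J: 2·2+4·2 = 12 | 5·0+5·0+6·2 = 12
X: 2·1+4·7 = 30 | 5·4+5·2+6·0 = 30
gcd(2,4,5,5,6) = 1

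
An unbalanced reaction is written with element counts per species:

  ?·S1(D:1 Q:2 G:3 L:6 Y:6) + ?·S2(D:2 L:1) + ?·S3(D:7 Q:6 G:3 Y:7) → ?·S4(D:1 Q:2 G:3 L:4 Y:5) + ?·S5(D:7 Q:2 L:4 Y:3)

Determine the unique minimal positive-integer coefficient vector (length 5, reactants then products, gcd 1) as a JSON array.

D: 4·1+4·2+1·7 = 19 | 5·1+2·7 = 19
Q: 4·2+4·0+1·6 = 14 | 5·2+2·2 = 14
G: 4·3+4·0+1·3 = 15 | 5·3+2·0 = 15
L: 4·6+4·1+1·0 = 28 | 5·4+2·4 = 28
Y: 4·6+4·0+1·7 = 31 | 5·5+2·3 = 31
gcd(4,4,1,5,2) = 1

Coefficients: [4, 4, 1, 5, 2]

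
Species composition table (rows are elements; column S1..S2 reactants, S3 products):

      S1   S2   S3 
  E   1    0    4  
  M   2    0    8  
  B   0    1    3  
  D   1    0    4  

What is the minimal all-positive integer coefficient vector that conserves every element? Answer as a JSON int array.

Coefficients: [4, 3, 1]

E: 4·1+3·0 = 4 | 1·4 = 4
M: 4·2+3·0 = 8 | 1·8 = 8
B: 4·0+3·1 = 3 | 1·3 = 3
D: 4·1+3·0 = 4 | 1·4 = 4
gcd(4,3,1) = 1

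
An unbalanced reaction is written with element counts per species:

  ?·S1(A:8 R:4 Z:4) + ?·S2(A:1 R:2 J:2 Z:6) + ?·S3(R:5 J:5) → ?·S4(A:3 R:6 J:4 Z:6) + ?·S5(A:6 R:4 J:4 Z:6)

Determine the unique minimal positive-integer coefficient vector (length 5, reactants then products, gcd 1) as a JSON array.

Coefficients: [3, 6, 4, 6, 2]

A: 3·8+6·1+4·0 = 30 | 6·3+2·6 = 30
R: 3·4+6·2+4·5 = 44 | 6·6+2·4 = 44
J: 3·0+6·2+4·5 = 32 | 6·4+2·4 = 32
Z: 3·4+6·6+4·0 = 48 | 6·6+2·6 = 48
gcd(3,6,4,6,2) = 1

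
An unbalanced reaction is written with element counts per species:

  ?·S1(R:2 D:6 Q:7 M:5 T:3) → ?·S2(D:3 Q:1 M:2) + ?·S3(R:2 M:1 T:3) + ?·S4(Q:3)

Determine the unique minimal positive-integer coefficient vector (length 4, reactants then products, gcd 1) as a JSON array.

Coefficients: [3, 6, 3, 5]

R: 3·2 = 6 | 6·0+3·2+5·0 = 6
D: 3·6 = 18 | 6·3+3·0+5·0 = 18
Q: 3·7 = 21 | 6·1+3·0+5·3 = 21
M: 3·5 = 15 | 6·2+3·1+5·0 = 15
T: 3·3 = 9 | 6·0+3·3+5·0 = 9
gcd(3,6,3,5) = 1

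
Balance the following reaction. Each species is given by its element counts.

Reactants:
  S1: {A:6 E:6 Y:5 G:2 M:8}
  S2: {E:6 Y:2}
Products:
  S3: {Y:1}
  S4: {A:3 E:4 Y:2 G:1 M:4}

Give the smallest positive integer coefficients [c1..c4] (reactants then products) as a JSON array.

Coefficients: [3, 1, 5, 6]

A: 3·6+1·0 = 18 | 5·0+6·3 = 18
E: 3·6+1·6 = 24 | 5·0+6·4 = 24
Y: 3·5+1·2 = 17 | 5·1+6·2 = 17
G: 3·2+1·0 = 6 | 5·0+6·1 = 6
M: 3·8+1·0 = 24 | 5·0+6·4 = 24
gcd(3,1,5,6) = 1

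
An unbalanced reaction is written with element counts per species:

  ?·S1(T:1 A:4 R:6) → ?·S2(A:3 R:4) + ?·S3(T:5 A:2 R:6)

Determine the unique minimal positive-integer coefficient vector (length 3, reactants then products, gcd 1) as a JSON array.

Coefficients: [5, 6, 1]

T: 5·1 = 5 | 6·0+1·5 = 5
A: 5·4 = 20 | 6·3+1·2 = 20
R: 5·6 = 30 | 6·4+1·6 = 30
gcd(5,6,1) = 1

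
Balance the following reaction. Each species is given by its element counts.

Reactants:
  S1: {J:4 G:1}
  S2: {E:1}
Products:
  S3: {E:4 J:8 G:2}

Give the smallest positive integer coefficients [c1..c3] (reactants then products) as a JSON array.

E: 2·0+4·1 = 4 | 1·4 = 4
J: 2·4+4·0 = 8 | 1·8 = 8
G: 2·1+4·0 = 2 | 1·2 = 2
gcd(2,4,1) = 1

Coefficients: [2, 4, 1]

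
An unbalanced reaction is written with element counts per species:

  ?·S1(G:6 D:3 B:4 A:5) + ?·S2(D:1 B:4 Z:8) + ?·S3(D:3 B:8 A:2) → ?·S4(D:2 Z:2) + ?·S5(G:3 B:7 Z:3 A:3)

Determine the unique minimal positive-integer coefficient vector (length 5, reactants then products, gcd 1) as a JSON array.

G: 2·6+3·0+1·0 = 12 | 6·0+4·3 = 12
D: 2·3+3·1+1·3 = 12 | 6·2+4·0 = 12
B: 2·4+3·4+1·8 = 28 | 6·0+4·7 = 28
Z: 2·0+3·8+1·0 = 24 | 6·2+4·3 = 24
A: 2·5+3·0+1·2 = 12 | 6·0+4·3 = 12
gcd(2,3,1,6,4) = 1

Coefficients: [2, 3, 1, 6, 4]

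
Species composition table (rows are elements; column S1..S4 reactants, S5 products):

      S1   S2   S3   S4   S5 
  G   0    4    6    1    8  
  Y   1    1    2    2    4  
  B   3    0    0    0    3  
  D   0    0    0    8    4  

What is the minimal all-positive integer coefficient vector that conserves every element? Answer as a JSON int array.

G: 4·0+6·4+1·6+2·1 = 32 | 4·8 = 32
Y: 4·1+6·1+1·2+2·2 = 16 | 4·4 = 16
B: 4·3+6·0+1·0+2·0 = 12 | 4·3 = 12
D: 4·0+6·0+1·0+2·8 = 16 | 4·4 = 16
gcd(4,6,1,2,4) = 1

Coefficients: [4, 6, 1, 2, 4]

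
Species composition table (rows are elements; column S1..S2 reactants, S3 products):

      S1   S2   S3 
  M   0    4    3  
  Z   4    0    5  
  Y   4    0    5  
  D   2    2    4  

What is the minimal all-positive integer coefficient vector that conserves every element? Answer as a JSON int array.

M: 5·0+3·4 = 12 | 4·3 = 12
Z: 5·4+3·0 = 20 | 4·5 = 20
Y: 5·4+3·0 = 20 | 4·5 = 20
D: 5·2+3·2 = 16 | 4·4 = 16
gcd(5,3,4) = 1

Coefficients: [5, 3, 4]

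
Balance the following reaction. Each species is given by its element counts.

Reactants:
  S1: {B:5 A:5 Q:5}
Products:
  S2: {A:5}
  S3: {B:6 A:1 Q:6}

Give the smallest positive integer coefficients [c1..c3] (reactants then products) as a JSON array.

B: 6·5 = 30 | 5·0+5·6 = 30
A: 6·5 = 30 | 5·5+5·1 = 30
Q: 6·5 = 30 | 5·0+5·6 = 30
gcd(6,5,5) = 1

Coefficients: [6, 5, 5]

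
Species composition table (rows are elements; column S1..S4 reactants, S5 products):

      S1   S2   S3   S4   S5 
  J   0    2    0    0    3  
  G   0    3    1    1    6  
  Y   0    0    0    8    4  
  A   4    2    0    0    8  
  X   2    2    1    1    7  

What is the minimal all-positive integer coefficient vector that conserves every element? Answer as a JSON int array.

Coefficients: [5, 6, 4, 2, 4]

J: 5·0+6·2+4·0+2·0 = 12 | 4·3 = 12
G: 5·0+6·3+4·1+2·1 = 24 | 4·6 = 24
Y: 5·0+6·0+4·0+2·8 = 16 | 4·4 = 16
A: 5·4+6·2+4·0+2·0 = 32 | 4·8 = 32
X: 5·2+6·2+4·1+2·1 = 28 | 4·7 = 28
gcd(5,6,4,2,4) = 1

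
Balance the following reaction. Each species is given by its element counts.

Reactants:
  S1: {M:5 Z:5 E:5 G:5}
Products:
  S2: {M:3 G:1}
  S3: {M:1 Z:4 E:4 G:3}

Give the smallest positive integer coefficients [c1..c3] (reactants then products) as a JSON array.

Coefficients: [4, 5, 5]

M: 4·5 = 20 | 5·3+5·1 = 20
Z: 4·5 = 20 | 5·0+5·4 = 20
E: 4·5 = 20 | 5·0+5·4 = 20
G: 4·5 = 20 | 5·1+5·3 = 20
gcd(4,5,5) = 1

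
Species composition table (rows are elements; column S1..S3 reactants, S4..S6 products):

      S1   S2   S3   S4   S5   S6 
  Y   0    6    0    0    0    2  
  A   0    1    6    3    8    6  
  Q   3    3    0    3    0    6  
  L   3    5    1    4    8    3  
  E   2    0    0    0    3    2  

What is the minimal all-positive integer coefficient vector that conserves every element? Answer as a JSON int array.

Coefficients: [6, 1, 6, 1, 2, 3]

Y: 6·0+1·6+6·0 = 6 | 1·0+2·0+3·2 = 6
A: 6·0+1·1+6·6 = 37 | 1·3+2·8+3·6 = 37
Q: 6·3+1·3+6·0 = 21 | 1·3+2·0+3·6 = 21
L: 6·3+1·5+6·1 = 29 | 1·4+2·8+3·3 = 29
E: 6·2+1·0+6·0 = 12 | 1·0+2·3+3·2 = 12
gcd(6,1,6,1,2,3) = 1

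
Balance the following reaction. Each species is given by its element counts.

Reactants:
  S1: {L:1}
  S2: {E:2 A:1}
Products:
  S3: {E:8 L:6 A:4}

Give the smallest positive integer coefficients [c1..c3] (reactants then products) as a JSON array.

E: 6·0+4·2 = 8 | 1·8 = 8
L: 6·1+4·0 = 6 | 1·6 = 6
A: 6·0+4·1 = 4 | 1·4 = 4
gcd(6,4,1) = 1

Coefficients: [6, 4, 1]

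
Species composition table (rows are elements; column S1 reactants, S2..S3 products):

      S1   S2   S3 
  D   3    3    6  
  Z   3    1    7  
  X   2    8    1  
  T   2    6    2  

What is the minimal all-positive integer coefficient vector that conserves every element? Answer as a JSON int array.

D: 5·3 = 15 | 1·3+2·6 = 15
Z: 5·3 = 15 | 1·1+2·7 = 15
X: 5·2 = 10 | 1·8+2·1 = 10
T: 5·2 = 10 | 1·6+2·2 = 10
gcd(5,1,2) = 1

Coefficients: [5, 1, 2]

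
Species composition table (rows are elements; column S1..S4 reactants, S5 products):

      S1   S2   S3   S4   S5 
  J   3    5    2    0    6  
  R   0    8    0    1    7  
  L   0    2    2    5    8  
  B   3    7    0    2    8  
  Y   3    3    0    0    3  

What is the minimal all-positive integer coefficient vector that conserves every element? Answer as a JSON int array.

J: 1·3+3·5+3·2+4·0 = 24 | 4·6 = 24
R: 1·0+3·8+3·0+4·1 = 28 | 4·7 = 28
L: 1·0+3·2+3·2+4·5 = 32 | 4·8 = 32
B: 1·3+3·7+3·0+4·2 = 32 | 4·8 = 32
Y: 1·3+3·3+3·0+4·0 = 12 | 4·3 = 12
gcd(1,3,3,4,4) = 1

Coefficients: [1, 3, 3, 4, 4]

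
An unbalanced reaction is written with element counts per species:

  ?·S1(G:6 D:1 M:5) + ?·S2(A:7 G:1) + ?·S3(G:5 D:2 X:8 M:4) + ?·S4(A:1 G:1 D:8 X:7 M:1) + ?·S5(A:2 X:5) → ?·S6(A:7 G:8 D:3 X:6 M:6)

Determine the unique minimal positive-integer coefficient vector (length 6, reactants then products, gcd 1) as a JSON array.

A: 5·0+4·7+1·0+1·1+3·2 = 35 | 5·7 = 35
G: 5·6+4·1+1·5+1·1+3·0 = 40 | 5·8 = 40
D: 5·1+4·0+1·2+1·8+3·0 = 15 | 5·3 = 15
X: 5·0+4·0+1·8+1·7+3·5 = 30 | 5·6 = 30
M: 5·5+4·0+1·4+1·1+3·0 = 30 | 5·6 = 30
gcd(5,4,1,1,3,5) = 1

Coefficients: [5, 4, 1, 1, 3, 5]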